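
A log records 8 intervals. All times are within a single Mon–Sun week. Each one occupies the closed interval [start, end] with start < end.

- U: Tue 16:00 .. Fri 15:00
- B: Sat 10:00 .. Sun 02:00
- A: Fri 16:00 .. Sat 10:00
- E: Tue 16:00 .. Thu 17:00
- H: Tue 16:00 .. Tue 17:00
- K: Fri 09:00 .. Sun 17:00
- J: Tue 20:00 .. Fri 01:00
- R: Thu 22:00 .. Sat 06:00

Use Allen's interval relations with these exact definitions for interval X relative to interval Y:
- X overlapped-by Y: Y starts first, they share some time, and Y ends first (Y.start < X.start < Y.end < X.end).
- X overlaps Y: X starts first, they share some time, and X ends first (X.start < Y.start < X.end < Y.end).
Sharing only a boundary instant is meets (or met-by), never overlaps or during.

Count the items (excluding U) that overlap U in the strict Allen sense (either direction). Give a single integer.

2

Target U = [Tue 16:00, Fri 15:00].
A [Fri 16:00, Sat 10:00] → after → no.
B [Sat 10:00, Sun 02:00] → after → no.
E [Tue 16:00, Thu 17:00] → starts → no.
H [Tue 16:00, Tue 17:00] → starts → no.
J [Tue 20:00, Fri 01:00] → during → no.
K [Fri 09:00, Sun 17:00] → overlapped-by → counts.
R [Thu 22:00, Sat 06:00] → overlapped-by → counts.
Total: 2.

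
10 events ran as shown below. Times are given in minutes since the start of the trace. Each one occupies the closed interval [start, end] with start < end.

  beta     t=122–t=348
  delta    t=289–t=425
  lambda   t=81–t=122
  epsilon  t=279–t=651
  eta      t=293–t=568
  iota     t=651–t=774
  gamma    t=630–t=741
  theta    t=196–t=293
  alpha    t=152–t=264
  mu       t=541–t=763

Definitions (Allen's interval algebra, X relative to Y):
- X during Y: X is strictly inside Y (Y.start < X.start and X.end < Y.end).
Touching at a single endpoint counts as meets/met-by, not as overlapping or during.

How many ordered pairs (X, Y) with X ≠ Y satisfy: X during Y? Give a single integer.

Checking all 90 ordered pairs for relation 'during'; matching pairs in alphabetical order:
(alpha, beta): alpha during beta ✓
(delta, epsilon): delta during epsilon ✓
(eta, epsilon): eta during epsilon ✓
(gamma, mu): gamma during mu ✓
(theta, beta): theta during beta ✓
Count: 5.

5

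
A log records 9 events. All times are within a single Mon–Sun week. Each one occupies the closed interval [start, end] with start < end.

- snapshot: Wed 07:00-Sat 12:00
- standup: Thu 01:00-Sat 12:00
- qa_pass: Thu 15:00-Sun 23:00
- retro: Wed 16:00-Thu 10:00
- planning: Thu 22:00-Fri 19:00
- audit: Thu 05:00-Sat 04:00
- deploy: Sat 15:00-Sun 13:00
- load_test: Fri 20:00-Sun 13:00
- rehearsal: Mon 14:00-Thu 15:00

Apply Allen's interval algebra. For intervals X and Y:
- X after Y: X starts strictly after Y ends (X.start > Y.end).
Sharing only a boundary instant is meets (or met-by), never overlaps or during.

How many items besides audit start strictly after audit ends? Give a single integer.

Target audit = [Thu 05:00, Sat 04:00].
deploy [Sat 15:00, Sun 13:00] → after → counts.
load_test [Fri 20:00, Sun 13:00] → overlapped-by → no.
planning [Thu 22:00, Fri 19:00] → during → no.
qa_pass [Thu 15:00, Sun 23:00] → overlapped-by → no.
rehearsal [Mon 14:00, Thu 15:00] → overlaps → no.
retro [Wed 16:00, Thu 10:00] → overlaps → no.
snapshot [Wed 07:00, Sat 12:00] → contains → no.
standup [Thu 01:00, Sat 12:00] → contains → no.
Total: 1.

1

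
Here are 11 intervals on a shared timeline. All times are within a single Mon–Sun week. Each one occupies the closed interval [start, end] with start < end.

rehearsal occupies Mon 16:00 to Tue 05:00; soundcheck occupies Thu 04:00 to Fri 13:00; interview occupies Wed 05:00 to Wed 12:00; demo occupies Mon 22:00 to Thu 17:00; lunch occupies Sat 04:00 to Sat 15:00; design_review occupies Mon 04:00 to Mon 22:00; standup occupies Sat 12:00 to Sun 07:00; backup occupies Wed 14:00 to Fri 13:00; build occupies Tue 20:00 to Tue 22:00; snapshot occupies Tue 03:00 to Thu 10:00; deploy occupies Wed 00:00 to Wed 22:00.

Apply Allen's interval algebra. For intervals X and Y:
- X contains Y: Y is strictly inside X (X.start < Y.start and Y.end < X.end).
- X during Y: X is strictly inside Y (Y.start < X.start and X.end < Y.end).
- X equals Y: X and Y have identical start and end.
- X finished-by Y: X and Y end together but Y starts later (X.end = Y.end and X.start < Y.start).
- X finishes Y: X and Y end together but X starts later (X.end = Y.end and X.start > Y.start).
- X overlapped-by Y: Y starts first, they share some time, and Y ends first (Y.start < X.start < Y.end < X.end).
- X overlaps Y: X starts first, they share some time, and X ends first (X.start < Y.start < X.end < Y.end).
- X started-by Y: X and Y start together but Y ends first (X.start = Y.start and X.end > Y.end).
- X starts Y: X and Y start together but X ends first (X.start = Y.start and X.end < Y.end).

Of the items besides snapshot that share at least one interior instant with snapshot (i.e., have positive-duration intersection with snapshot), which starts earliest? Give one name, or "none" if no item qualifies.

rehearsal

Target snapshot = [Tue 03:00, Thu 10:00].
backup [Wed 14:00, Fri 13:00] → overlapped-by → candidate.
build [Tue 20:00, Tue 22:00] → during → candidate.
demo [Mon 22:00, Thu 17:00] → contains → candidate.
deploy [Wed 00:00, Wed 22:00] → during → candidate.
design_review [Mon 04:00, Mon 22:00] → before → excluded.
interview [Wed 05:00, Wed 12:00] → during → candidate.
lunch [Sat 04:00, Sat 15:00] → after → excluded.
rehearsal [Mon 16:00, Tue 05:00] → overlaps → candidate.
soundcheck [Thu 04:00, Fri 13:00] → overlapped-by → candidate.
standup [Sat 12:00, Sun 07:00] → after → excluded.
Among candidates, earliest start is Mon 16:00 → rehearsal.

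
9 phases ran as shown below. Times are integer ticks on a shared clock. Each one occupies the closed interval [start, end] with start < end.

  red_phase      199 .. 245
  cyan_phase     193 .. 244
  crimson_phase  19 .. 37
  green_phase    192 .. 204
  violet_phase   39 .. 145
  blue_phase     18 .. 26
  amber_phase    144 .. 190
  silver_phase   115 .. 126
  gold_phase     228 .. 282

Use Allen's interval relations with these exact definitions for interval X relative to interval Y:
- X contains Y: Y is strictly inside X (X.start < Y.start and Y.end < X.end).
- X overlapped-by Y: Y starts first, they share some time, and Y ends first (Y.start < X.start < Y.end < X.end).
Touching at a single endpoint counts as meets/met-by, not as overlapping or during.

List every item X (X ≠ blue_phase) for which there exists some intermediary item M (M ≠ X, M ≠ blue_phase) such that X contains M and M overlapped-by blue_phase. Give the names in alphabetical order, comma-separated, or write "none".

Target blue_phase = [18, 26].
Intermediaries M with M overlapped-by blue_phase: crimson_phase.
Via crimson_phase — items with X contains crimson_phase: none.
Union: none.

none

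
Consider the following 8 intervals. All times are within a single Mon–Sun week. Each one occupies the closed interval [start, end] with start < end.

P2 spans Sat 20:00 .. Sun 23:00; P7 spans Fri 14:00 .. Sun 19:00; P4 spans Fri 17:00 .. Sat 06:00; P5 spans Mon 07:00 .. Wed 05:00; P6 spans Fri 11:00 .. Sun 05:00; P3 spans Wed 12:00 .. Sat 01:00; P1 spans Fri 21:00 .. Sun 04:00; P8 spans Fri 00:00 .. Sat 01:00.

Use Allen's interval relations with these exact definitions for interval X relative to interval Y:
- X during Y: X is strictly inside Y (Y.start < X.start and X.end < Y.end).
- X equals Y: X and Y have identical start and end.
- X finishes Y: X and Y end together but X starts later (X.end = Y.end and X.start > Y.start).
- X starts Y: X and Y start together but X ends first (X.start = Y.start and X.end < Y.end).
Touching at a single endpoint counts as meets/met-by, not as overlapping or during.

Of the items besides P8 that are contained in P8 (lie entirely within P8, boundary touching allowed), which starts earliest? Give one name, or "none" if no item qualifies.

none

Target P8 = [Fri 00:00, Sat 01:00].
P1 [Fri 21:00, Sun 04:00] → overlapped-by → excluded.
P2 [Sat 20:00, Sun 23:00] → after → excluded.
P3 [Wed 12:00, Sat 01:00] → finished-by → excluded.
P4 [Fri 17:00, Sat 06:00] → overlapped-by → excluded.
P5 [Mon 07:00, Wed 05:00] → before → excluded.
P6 [Fri 11:00, Sun 05:00] → overlapped-by → excluded.
P7 [Fri 14:00, Sun 19:00] → overlapped-by → excluded.
No candidates → none.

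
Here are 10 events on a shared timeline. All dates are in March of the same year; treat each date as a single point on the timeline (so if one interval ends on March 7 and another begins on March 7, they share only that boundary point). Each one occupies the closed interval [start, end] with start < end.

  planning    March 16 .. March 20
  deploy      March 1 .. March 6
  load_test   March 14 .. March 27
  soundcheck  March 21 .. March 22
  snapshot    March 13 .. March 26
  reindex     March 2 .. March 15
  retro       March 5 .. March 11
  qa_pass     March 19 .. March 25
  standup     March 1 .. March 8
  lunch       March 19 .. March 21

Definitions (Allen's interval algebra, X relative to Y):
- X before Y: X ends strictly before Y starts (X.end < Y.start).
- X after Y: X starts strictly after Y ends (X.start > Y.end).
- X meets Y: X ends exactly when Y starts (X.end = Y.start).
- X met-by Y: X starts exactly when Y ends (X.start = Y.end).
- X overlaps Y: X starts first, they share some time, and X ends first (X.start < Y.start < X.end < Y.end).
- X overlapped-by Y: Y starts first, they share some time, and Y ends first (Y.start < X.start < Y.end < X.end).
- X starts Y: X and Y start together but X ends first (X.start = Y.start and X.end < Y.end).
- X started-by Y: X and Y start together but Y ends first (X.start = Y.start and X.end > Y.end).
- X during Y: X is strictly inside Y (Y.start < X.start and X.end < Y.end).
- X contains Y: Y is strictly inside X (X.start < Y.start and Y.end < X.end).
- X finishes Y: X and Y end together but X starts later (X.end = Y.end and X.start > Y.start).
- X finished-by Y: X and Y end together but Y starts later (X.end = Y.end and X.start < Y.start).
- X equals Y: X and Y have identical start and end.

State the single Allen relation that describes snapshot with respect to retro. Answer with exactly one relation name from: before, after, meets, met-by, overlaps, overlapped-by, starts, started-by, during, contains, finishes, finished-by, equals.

after

snapshot = [March 13, March 26]; retro = [March 5, March 11].
Compare endpoints: snapshot.start > retro.start, snapshot.start > retro.end, snapshot.end > retro.start, snapshot.end > retro.end.
That pattern is 'after'.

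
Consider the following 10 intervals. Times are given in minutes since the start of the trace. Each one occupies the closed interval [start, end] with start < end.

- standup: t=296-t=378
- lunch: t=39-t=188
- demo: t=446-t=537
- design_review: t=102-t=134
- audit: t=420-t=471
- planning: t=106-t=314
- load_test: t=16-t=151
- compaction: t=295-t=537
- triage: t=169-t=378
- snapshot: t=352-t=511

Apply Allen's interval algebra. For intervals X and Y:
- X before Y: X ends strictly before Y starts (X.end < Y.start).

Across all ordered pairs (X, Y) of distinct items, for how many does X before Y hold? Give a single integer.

Checking all 90 ordered pairs for relation 'before'; matching pairs in alphabetical order:
(design_review, audit): design_review before audit ✓
(design_review, compaction): design_review before compaction ✓
(design_review, demo): design_review before demo ✓
(design_review, snapshot): design_review before snapshot ✓
(design_review, standup): design_review before standup ✓
(design_review, triage): design_review before triage ✓
(load_test, audit): load_test before audit ✓
(load_test, compaction): load_test before compaction ✓
(load_test, demo): load_test before demo ✓
(load_test, snapshot): load_test before snapshot ✓
(load_test, standup): load_test before standup ✓
(load_test, triage): load_test before triage ✓
(lunch, audit): lunch before audit ✓
(lunch, compaction): lunch before compaction ✓
(lunch, demo): lunch before demo ✓
(lunch, snapshot): lunch before snapshot ✓
(lunch, standup): lunch before standup ✓
(planning, audit): planning before audit ✓
(planning, demo): planning before demo ✓
(planning, snapshot): planning before snapshot ✓
(standup, audit): standup before audit ✓
(standup, demo): standup before demo ✓
(triage, audit): triage before audit ✓
(triage, demo): triage before demo ✓
Count: 24.

24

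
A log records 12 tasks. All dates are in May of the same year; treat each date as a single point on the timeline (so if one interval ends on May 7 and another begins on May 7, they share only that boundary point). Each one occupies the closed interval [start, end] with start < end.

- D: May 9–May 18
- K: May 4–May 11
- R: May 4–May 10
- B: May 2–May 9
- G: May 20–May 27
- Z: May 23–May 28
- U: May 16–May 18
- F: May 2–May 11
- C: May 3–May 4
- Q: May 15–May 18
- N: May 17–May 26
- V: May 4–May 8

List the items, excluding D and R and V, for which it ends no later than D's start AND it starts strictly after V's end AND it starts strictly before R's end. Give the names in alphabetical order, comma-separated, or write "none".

Conditions: its end is no later than D's start (X.end <= May 9) AND its start is strictly after V's end (X.start > May 8) AND its start is strictly before R's end (X.start < May 10).
B: end May 9 <= May 9? ✓; start May 2 > May 8? ✗; start May 2 < May 10? ✓ → no.
C: end May 4 <= May 9? ✓; start May 3 > May 8? ✗; start May 3 < May 10? ✓ → no.
F: end May 11 <= May 9? ✗; start May 2 > May 8? ✗; start May 2 < May 10? ✓ → no.
G: end May 27 <= May 9? ✗; start May 20 > May 8? ✓; start May 20 < May 10? ✗ → no.
K: end May 11 <= May 9? ✗; start May 4 > May 8? ✗; start May 4 < May 10? ✓ → no.
N: end May 26 <= May 9? ✗; start May 17 > May 8? ✓; start May 17 < May 10? ✗ → no.
Q: end May 18 <= May 9? ✗; start May 15 > May 8? ✓; start May 15 < May 10? ✗ → no.
U: end May 18 <= May 9? ✗; start May 16 > May 8? ✓; start May 16 < May 10? ✗ → no.
Z: end May 28 <= May 9? ✗; start May 23 > May 8? ✓; start May 23 < May 10? ✗ → no.
Result: none.

none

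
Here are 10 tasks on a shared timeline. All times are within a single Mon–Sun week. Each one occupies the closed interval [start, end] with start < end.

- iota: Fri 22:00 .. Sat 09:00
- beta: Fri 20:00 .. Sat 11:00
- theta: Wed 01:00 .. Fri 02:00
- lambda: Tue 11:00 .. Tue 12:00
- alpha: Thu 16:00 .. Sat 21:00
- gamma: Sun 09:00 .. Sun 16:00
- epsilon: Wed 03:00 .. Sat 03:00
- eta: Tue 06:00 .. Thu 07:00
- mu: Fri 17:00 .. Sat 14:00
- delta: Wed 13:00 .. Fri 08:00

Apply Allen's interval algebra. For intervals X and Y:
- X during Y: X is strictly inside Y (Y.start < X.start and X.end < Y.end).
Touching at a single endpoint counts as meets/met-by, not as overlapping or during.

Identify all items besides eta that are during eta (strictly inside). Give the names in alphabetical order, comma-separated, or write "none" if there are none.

lambda

Target eta = [Tue 06:00, Thu 07:00].
alpha [Thu 16:00, Sat 21:00] → after → no.
beta [Fri 20:00, Sat 11:00] → after → no.
delta [Wed 13:00, Fri 08:00] → overlapped-by → no.
epsilon [Wed 03:00, Sat 03:00] → overlapped-by → no.
gamma [Sun 09:00, Sun 16:00] → after → no.
iota [Fri 22:00, Sat 09:00] → after → no.
lambda [Tue 11:00, Tue 12:00] → during → yes.
mu [Fri 17:00, Sat 14:00] → after → no.
theta [Wed 01:00, Fri 02:00] → overlapped-by → no.
Result: lambda.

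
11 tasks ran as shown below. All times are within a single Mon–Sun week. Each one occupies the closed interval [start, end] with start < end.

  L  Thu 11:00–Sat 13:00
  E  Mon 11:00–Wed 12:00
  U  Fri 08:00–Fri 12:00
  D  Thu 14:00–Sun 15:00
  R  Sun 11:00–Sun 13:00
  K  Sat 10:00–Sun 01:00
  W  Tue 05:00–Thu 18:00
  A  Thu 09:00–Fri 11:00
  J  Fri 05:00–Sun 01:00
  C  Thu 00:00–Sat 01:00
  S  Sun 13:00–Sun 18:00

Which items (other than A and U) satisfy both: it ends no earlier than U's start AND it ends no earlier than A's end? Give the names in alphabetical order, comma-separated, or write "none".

C, D, J, K, L, R, S

Conditions: its end is no earlier than U's start (X.end >= Fri 08:00) AND its end is no earlier than A's end (X.end >= Fri 11:00).
C: end Sat 01:00 >= Fri 08:00? ✓; end Sat 01:00 >= Fri 11:00? ✓ → yes.
D: end Sun 15:00 >= Fri 08:00? ✓; end Sun 15:00 >= Fri 11:00? ✓ → yes.
E: end Wed 12:00 >= Fri 08:00? ✗; end Wed 12:00 >= Fri 11:00? ✗ → no.
J: end Sun 01:00 >= Fri 08:00? ✓; end Sun 01:00 >= Fri 11:00? ✓ → yes.
K: end Sun 01:00 >= Fri 08:00? ✓; end Sun 01:00 >= Fri 11:00? ✓ → yes.
L: end Sat 13:00 >= Fri 08:00? ✓; end Sat 13:00 >= Fri 11:00? ✓ → yes.
R: end Sun 13:00 >= Fri 08:00? ✓; end Sun 13:00 >= Fri 11:00? ✓ → yes.
S: end Sun 18:00 >= Fri 08:00? ✓; end Sun 18:00 >= Fri 11:00? ✓ → yes.
W: end Thu 18:00 >= Fri 08:00? ✗; end Thu 18:00 >= Fri 11:00? ✗ → no.
Result: C, D, J, K, L, R, S.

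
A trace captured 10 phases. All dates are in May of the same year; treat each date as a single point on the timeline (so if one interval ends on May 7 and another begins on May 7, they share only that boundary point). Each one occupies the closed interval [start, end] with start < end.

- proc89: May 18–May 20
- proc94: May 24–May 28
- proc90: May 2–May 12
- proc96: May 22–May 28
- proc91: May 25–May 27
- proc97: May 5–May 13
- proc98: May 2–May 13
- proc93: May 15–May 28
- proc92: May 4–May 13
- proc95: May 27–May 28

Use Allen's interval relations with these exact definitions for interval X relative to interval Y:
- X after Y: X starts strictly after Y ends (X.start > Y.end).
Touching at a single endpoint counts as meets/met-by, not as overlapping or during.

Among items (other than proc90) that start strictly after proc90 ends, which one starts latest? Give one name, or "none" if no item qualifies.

proc95

Target proc90 = [May 2, May 12].
proc89 [May 18, May 20] → after → candidate.
proc91 [May 25, May 27] → after → candidate.
proc92 [May 4, May 13] → overlapped-by → excluded.
proc93 [May 15, May 28] → after → candidate.
proc94 [May 24, May 28] → after → candidate.
proc95 [May 27, May 28] → after → candidate.
proc96 [May 22, May 28] → after → candidate.
proc97 [May 5, May 13] → overlapped-by → excluded.
proc98 [May 2, May 13] → started-by → excluded.
Among candidates, latest start is May 27 → proc95.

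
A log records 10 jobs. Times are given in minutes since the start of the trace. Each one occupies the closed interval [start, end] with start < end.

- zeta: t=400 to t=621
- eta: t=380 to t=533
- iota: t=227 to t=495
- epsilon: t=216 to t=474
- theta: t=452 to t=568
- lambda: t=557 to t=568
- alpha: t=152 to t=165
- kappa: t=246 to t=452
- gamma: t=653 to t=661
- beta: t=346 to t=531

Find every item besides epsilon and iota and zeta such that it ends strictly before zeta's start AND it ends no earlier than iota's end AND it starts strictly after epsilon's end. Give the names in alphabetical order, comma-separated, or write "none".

Conditions: its end is strictly before zeta's start (X.end < t=400) AND its end is no earlier than iota's end (X.end >= t=495) AND its start is strictly after epsilon's end (X.start > t=474).
alpha: end t=165 < t=400? ✓; end t=165 >= t=495? ✗; start t=152 > t=474? ✗ → no.
beta: end t=531 < t=400? ✗; end t=531 >= t=495? ✓; start t=346 > t=474? ✗ → no.
eta: end t=533 < t=400? ✗; end t=533 >= t=495? ✓; start t=380 > t=474? ✗ → no.
gamma: end t=661 < t=400? ✗; end t=661 >= t=495? ✓; start t=653 > t=474? ✓ → no.
kappa: end t=452 < t=400? ✗; end t=452 >= t=495? ✗; start t=246 > t=474? ✗ → no.
lambda: end t=568 < t=400? ✗; end t=568 >= t=495? ✓; start t=557 > t=474? ✓ → no.
theta: end t=568 < t=400? ✗; end t=568 >= t=495? ✓; start t=452 > t=474? ✗ → no.
Result: none.

none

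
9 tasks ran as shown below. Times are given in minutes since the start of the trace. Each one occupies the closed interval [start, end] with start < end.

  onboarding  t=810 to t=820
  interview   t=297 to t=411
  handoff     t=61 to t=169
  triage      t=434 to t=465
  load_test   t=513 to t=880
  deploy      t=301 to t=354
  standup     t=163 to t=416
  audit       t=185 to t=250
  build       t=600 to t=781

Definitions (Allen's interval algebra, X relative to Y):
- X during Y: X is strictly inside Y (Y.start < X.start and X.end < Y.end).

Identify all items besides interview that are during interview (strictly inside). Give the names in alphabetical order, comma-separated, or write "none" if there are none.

deploy

Target interview = [t=297, t=411].
audit [t=185, t=250] → before → no.
build [t=600, t=781] → after → no.
deploy [t=301, t=354] → during → yes.
handoff [t=61, t=169] → before → no.
load_test [t=513, t=880] → after → no.
onboarding [t=810, t=820] → after → no.
standup [t=163, t=416] → contains → no.
triage [t=434, t=465] → after → no.
Result: deploy.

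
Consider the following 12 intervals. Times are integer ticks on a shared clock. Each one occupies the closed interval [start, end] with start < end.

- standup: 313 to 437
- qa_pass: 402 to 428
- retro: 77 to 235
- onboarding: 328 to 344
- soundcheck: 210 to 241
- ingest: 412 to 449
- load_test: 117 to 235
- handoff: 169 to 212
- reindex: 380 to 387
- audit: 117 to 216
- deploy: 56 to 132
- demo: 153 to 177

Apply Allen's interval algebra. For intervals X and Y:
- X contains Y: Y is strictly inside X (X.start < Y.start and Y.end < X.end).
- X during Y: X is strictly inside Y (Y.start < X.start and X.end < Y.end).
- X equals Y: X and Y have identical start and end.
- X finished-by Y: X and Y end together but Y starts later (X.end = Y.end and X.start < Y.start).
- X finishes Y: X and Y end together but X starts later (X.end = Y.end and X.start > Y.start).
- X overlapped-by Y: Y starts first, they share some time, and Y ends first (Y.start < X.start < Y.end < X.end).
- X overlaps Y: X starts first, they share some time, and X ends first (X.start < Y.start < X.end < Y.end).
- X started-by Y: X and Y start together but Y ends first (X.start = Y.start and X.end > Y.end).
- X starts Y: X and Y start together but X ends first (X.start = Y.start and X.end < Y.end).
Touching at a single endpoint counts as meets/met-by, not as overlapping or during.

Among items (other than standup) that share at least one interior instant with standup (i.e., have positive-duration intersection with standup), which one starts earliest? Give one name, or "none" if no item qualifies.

Target standup = [313, 437].
audit [117, 216] → before → excluded.
demo [153, 177] → before → excluded.
deploy [56, 132] → before → excluded.
handoff [169, 212] → before → excluded.
ingest [412, 449] → overlapped-by → candidate.
load_test [117, 235] → before → excluded.
onboarding [328, 344] → during → candidate.
qa_pass [402, 428] → during → candidate.
reindex [380, 387] → during → candidate.
retro [77, 235] → before → excluded.
soundcheck [210, 241] → before → excluded.
Among candidates, earliest start is 328 → onboarding.

onboarding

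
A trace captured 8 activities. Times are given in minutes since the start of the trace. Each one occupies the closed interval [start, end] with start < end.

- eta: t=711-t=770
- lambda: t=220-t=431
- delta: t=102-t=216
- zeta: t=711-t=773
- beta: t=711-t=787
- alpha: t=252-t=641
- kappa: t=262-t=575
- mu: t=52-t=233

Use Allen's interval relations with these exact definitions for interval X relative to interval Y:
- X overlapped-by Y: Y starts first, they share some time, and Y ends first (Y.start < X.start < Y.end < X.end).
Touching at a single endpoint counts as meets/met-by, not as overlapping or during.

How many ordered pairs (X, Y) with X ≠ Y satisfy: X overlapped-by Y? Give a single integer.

Checking all 56 ordered pairs for relation 'overlapped-by'; matching pairs in alphabetical order:
(alpha, lambda): alpha overlapped-by lambda ✓
(kappa, lambda): kappa overlapped-by lambda ✓
(lambda, mu): lambda overlapped-by mu ✓
Count: 3.

3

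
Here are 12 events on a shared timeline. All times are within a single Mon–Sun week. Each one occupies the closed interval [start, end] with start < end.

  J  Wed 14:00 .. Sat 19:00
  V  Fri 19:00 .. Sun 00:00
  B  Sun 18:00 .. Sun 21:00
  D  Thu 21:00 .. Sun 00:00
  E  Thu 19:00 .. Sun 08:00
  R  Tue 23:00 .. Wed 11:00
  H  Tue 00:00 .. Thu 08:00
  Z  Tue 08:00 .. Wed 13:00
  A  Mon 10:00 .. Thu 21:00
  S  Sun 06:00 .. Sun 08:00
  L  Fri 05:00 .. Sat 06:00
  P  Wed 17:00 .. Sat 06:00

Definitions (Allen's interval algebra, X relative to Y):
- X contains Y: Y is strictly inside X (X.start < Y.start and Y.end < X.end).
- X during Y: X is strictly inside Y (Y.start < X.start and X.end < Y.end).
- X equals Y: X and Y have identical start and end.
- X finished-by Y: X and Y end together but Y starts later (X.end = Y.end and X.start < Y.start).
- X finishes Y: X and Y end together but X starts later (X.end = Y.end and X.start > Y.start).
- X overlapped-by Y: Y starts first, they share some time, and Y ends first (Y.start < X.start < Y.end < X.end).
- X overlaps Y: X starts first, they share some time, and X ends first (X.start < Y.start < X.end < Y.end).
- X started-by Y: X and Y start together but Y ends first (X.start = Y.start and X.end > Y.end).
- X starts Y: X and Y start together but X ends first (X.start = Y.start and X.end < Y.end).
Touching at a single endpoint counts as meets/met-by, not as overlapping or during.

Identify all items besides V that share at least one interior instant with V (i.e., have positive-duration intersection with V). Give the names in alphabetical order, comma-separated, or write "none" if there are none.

Target V = [Fri 19:00, Sun 00:00].
A [Mon 10:00, Thu 21:00] → before → no.
B [Sun 18:00, Sun 21:00] → after → no.
D [Thu 21:00, Sun 00:00] → finished-by → yes.
E [Thu 19:00, Sun 08:00] → contains → yes.
H [Tue 00:00, Thu 08:00] → before → no.
J [Wed 14:00, Sat 19:00] → overlaps → yes.
L [Fri 05:00, Sat 06:00] → overlaps → yes.
P [Wed 17:00, Sat 06:00] → overlaps → yes.
R [Tue 23:00, Wed 11:00] → before → no.
S [Sun 06:00, Sun 08:00] → after → no.
Z [Tue 08:00, Wed 13:00] → before → no.
Result: D, E, J, L, P.

D, E, J, L, P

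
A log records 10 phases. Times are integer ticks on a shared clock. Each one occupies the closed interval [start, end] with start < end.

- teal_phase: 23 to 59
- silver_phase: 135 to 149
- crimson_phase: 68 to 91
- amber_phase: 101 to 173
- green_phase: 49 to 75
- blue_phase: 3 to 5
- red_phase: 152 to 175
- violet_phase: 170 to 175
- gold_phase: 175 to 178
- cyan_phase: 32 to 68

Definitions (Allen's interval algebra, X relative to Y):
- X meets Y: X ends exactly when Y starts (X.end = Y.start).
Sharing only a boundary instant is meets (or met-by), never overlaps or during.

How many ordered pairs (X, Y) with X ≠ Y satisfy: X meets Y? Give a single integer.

Checking all 90 ordered pairs for relation 'meets'; matching pairs in alphabetical order:
(cyan_phase, crimson_phase): cyan_phase meets crimson_phase ✓
(red_phase, gold_phase): red_phase meets gold_phase ✓
(violet_phase, gold_phase): violet_phase meets gold_phase ✓
Count: 3.

3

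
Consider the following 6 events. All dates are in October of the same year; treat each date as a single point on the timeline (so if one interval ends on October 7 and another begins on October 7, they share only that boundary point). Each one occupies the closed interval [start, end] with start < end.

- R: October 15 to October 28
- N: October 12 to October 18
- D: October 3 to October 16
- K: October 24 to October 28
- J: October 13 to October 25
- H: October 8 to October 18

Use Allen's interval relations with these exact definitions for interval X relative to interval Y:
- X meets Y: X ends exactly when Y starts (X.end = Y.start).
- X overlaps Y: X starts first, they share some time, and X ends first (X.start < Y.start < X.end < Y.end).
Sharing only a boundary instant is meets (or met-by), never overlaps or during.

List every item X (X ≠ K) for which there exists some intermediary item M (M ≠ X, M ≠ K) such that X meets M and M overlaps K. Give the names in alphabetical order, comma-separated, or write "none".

Target K = [October 24, October 28].
Intermediaries M with M overlaps K: J.
Via J — items with X meets J: none.
Union: none.

none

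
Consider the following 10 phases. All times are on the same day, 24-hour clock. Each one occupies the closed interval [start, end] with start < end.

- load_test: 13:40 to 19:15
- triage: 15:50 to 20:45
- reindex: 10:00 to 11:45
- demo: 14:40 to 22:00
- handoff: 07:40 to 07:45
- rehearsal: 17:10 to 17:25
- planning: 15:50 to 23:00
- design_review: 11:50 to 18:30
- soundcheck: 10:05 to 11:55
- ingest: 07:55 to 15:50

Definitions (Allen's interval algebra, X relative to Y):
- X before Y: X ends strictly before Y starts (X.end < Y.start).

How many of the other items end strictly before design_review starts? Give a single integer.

Target design_review = [11:50, 18:30].
demo [14:40, 22:00] → overlapped-by → no.
handoff [07:40, 07:45] → before → counts.
ingest [07:55, 15:50] → overlaps → no.
load_test [13:40, 19:15] → overlapped-by → no.
planning [15:50, 23:00] → overlapped-by → no.
rehearsal [17:10, 17:25] → during → no.
reindex [10:00, 11:45] → before → counts.
soundcheck [10:05, 11:55] → overlaps → no.
triage [15:50, 20:45] → overlapped-by → no.
Total: 2.

2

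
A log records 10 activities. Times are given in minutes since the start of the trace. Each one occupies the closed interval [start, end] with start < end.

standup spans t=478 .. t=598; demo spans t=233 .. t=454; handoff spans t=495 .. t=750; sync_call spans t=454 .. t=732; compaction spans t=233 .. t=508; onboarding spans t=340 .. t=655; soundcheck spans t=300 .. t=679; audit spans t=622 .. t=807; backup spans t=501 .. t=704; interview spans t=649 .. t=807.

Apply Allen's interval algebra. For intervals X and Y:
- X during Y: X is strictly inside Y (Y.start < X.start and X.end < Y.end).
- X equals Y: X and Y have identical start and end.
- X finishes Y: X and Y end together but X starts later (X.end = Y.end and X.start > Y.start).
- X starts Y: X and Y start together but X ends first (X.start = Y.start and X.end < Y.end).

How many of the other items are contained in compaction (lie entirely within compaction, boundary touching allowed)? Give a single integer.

1

Target compaction = [t=233, t=508].
audit [t=622, t=807] → after → no.
backup [t=501, t=704] → overlapped-by → no.
demo [t=233, t=454] → starts → counts.
handoff [t=495, t=750] → overlapped-by → no.
interview [t=649, t=807] → after → no.
onboarding [t=340, t=655] → overlapped-by → no.
soundcheck [t=300, t=679] → overlapped-by → no.
standup [t=478, t=598] → overlapped-by → no.
sync_call [t=454, t=732] → overlapped-by → no.
Total: 1.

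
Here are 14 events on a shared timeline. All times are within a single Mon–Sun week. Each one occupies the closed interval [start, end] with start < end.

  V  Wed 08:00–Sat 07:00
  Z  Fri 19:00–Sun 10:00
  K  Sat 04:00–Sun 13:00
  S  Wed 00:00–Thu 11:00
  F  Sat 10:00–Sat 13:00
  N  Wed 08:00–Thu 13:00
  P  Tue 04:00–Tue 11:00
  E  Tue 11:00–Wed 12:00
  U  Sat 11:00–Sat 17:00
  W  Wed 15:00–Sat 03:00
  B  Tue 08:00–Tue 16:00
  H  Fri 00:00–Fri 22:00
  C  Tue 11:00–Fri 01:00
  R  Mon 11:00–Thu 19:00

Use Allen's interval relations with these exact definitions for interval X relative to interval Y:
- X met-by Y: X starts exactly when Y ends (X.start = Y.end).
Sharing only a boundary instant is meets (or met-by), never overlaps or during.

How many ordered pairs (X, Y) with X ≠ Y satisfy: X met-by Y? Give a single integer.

Checking all 182 ordered pairs for relation 'met-by'; matching pairs in alphabetical order:
(C, P): C met-by P ✓
(E, P): E met-by P ✓
Count: 2.

2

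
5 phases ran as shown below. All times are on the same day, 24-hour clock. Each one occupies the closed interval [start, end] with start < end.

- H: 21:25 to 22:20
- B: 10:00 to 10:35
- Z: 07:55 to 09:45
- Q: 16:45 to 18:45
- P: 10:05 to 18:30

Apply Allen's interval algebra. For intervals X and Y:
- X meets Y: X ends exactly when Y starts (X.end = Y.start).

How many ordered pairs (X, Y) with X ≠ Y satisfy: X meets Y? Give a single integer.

0

Checking all 20 ordered pairs for relation 'meets'; matching pairs in alphabetical order:
No pair satisfies it.
Count: 0.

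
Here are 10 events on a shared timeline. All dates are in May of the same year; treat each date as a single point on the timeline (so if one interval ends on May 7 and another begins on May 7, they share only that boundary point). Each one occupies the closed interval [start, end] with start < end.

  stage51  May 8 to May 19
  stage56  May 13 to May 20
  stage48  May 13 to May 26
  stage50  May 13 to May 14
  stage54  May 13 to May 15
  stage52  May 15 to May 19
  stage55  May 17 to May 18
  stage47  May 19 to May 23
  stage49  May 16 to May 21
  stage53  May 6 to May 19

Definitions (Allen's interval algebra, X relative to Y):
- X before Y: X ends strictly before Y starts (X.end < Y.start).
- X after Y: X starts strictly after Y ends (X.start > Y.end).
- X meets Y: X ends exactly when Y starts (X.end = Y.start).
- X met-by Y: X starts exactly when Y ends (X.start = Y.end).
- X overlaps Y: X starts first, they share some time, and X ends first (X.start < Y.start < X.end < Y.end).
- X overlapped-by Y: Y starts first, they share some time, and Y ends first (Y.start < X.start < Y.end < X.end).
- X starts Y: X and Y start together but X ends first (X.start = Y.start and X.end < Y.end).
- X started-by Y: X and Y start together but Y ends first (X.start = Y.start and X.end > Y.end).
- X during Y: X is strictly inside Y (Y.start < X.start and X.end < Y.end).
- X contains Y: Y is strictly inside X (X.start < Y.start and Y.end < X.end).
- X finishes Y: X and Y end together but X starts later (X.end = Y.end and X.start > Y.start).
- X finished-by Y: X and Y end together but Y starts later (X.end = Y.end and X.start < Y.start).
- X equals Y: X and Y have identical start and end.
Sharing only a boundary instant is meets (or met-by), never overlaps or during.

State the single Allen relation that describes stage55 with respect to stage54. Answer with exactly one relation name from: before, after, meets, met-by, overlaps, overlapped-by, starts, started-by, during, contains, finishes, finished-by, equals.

after

stage55 = [May 17, May 18]; stage54 = [May 13, May 15].
Compare endpoints: stage55.start > stage54.start, stage55.start > stage54.end, stage55.end > stage54.start, stage55.end > stage54.end.
That pattern is 'after'.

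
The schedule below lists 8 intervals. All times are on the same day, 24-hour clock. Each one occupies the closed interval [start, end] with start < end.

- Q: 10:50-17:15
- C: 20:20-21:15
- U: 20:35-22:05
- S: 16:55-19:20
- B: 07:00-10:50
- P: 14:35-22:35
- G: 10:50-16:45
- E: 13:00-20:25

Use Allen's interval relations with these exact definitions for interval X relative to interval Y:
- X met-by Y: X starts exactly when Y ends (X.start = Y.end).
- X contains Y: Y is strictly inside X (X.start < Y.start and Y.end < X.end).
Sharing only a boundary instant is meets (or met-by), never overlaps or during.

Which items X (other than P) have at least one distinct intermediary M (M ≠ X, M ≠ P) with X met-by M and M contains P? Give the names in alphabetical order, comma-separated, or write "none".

none

Target P = [14:35, 22:35].
Intermediaries M with M contains P: none.
Union: none.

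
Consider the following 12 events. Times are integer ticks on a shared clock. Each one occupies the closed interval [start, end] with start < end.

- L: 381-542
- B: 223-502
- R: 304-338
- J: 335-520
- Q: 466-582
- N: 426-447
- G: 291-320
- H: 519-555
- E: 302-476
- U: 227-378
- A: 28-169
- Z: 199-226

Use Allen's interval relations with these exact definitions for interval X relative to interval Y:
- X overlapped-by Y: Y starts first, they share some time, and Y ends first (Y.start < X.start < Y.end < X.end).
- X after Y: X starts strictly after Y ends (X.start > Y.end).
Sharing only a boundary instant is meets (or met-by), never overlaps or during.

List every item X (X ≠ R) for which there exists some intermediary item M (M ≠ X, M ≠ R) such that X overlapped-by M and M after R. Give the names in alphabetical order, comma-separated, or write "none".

Target R = [304, 338].
Intermediaries M with M after R: H, L, N, Q.
Via H — items with X overlapped-by H: none.
Via L — items with X overlapped-by L: H, Q.
Via N — items with X overlapped-by N: none.
Via Q — items with X overlapped-by Q: none.
Union: H, Q.

H, Q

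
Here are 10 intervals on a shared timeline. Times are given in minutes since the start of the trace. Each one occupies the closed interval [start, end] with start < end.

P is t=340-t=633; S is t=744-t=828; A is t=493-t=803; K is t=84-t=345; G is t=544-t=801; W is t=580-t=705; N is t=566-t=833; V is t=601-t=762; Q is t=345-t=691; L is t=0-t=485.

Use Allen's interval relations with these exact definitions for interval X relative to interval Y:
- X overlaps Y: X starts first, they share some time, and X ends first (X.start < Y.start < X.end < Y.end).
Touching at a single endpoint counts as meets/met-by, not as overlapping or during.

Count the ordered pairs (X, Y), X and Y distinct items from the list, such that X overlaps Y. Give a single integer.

Checking all 90 ordered pairs for relation 'overlaps'; matching pairs in alphabetical order:
(A, N): A overlaps N ✓
(A, S): A overlaps S ✓
(G, N): G overlaps N ✓
(G, S): G overlaps S ✓
(K, P): K overlaps P ✓
(L, P): L overlaps P ✓
(L, Q): L overlaps Q ✓
(P, A): P overlaps A ✓
(P, G): P overlaps G ✓
(P, N): P overlaps N ✓
(P, Q): P overlaps Q ✓
(P, V): P overlaps V ✓
(P, W): P overlaps W ✓
(Q, A): Q overlaps A ✓
(Q, G): Q overlaps G ✓
(Q, N): Q overlaps N ✓
(Q, V): Q overlaps V ✓
(Q, W): Q overlaps W ✓
(V, S): V overlaps S ✓
(W, V): W overlaps V ✓
Count: 20.

20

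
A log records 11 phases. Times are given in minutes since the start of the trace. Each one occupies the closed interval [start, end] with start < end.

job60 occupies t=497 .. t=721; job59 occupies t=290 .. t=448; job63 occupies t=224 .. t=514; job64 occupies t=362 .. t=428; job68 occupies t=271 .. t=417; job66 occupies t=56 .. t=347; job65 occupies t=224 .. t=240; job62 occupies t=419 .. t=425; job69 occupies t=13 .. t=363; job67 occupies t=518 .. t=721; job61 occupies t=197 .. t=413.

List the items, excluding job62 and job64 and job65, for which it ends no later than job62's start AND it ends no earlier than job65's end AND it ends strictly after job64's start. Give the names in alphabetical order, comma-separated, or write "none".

Conditions: its end is no later than job62's start (X.end <= t=419) AND its end is no earlier than job65's end (X.end >= t=240) AND its end is strictly after job64's start (X.end > t=362).
job59: end t=448 <= t=419? ✗; end t=448 >= t=240? ✓; end t=448 > t=362? ✓ → no.
job60: end t=721 <= t=419? ✗; end t=721 >= t=240? ✓; end t=721 > t=362? ✓ → no.
job61: end t=413 <= t=419? ✓; end t=413 >= t=240? ✓; end t=413 > t=362? ✓ → yes.
job63: end t=514 <= t=419? ✗; end t=514 >= t=240? ✓; end t=514 > t=362? ✓ → no.
job66: end t=347 <= t=419? ✓; end t=347 >= t=240? ✓; end t=347 > t=362? ✗ → no.
job67: end t=721 <= t=419? ✗; end t=721 >= t=240? ✓; end t=721 > t=362? ✓ → no.
job68: end t=417 <= t=419? ✓; end t=417 >= t=240? ✓; end t=417 > t=362? ✓ → yes.
job69: end t=363 <= t=419? ✓; end t=363 >= t=240? ✓; end t=363 > t=362? ✓ → yes.
Result: job61, job68, job69.

job61, job68, job69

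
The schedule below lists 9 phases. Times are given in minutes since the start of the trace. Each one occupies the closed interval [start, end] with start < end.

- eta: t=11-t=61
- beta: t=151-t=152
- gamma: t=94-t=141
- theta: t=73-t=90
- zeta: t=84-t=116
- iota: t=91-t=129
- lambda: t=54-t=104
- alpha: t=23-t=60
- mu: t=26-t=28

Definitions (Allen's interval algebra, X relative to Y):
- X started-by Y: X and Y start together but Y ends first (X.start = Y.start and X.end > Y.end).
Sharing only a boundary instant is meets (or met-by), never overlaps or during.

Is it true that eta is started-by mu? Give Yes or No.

No

eta = [t=11, t=61], mu = [t=26, t=28].
Actual relation of eta to mu: contains.
Asked whether 'started-by' holds → No.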